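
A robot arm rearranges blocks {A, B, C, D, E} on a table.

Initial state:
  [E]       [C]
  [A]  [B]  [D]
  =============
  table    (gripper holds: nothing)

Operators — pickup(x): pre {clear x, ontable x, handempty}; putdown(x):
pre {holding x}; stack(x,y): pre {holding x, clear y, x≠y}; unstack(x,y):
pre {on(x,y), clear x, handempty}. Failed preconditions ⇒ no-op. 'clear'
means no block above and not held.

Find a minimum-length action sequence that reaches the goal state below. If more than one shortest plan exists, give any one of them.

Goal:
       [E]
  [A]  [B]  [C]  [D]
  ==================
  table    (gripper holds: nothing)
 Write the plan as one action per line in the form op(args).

step 1 (unstack(E, A)): towers=[A; B; D/C] holding=E
step 2 (stack(E, B)): towers=[A; B/E; D/C] holding=-
step 3 (unstack(C, D)): towers=[A; B/E; D] holding=C
step 4 (putdown(C)): towers=[A; B/E; C; D] holding=-
goal check: towers=[A; B/E; C; D] holding=- — reached (length 4, optimal by BFS)

unstack(E, A)
stack(E, B)
unstack(C, D)
putdown(C)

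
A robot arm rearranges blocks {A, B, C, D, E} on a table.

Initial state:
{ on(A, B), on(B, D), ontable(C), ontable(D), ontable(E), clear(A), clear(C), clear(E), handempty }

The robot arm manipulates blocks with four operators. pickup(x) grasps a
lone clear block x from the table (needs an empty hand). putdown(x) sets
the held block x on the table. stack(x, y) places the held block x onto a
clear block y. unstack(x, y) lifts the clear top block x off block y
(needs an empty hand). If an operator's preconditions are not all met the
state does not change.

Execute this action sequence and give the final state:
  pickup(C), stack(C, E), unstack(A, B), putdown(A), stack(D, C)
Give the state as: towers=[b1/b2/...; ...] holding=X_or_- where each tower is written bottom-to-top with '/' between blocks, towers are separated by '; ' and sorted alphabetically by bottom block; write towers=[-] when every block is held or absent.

towers=[A; D/B; E/C] holding=-

step 1 (pickup(C)): towers=[D/B/A; E] holding=C
step 2 (stack(C, E)): towers=[D/B/A; E/C] holding=-
step 3 (unstack(A, B)): towers=[D/B; E/C] holding=A
step 4 (putdown(A)): towers=[A; D/B; E/C] holding=-
step 5 (stack(D, C)) [no-op]: towers=[A; D/B; E/C] holding=-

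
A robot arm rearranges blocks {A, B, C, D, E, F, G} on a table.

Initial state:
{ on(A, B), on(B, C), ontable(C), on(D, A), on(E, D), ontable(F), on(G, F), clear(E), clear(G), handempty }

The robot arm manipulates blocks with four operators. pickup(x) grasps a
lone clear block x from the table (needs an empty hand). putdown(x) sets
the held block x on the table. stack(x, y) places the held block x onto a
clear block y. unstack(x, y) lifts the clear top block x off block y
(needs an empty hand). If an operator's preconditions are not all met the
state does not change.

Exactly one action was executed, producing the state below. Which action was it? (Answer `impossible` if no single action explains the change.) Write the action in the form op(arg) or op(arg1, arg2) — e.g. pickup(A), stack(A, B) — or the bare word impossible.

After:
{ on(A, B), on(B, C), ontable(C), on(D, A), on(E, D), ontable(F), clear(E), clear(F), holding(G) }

unstack(G, F)

target: towers=[C/B/A/D/E; F] holding=G
     unstack(G, F) → towers=[C/B/A/D/E; F] holding=G  ← match
     unstack(E, D) → towers=[C/B/A/D; F/G] holding=E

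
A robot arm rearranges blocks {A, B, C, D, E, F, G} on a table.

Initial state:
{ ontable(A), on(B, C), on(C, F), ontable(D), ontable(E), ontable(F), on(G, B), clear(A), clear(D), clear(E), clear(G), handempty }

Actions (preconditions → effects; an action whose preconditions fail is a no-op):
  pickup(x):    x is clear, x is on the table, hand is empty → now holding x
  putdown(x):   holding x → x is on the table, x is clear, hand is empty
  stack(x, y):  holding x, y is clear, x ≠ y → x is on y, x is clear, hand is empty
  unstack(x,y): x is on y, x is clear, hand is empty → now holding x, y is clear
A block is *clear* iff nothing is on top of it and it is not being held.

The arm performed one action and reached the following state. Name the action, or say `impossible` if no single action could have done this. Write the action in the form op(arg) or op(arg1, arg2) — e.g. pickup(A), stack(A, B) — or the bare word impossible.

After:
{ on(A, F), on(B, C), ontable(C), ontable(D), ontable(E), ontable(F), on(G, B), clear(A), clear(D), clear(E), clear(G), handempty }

impossible

target: towers=[C/B/G; D; E; F/A] holding=-
     unstack(G, B) → towers=[A; D; E; F/C/B] holding=G
         pickup(D) → towers=[A; E; F/C/B/G] holding=D
         pickup(A) → towers=[D; E; F/C/B/G] holding=A
         pickup(E) → towers=[A; D; F/C/B/G] holding=E
none of the 4 applicable actions match → impossible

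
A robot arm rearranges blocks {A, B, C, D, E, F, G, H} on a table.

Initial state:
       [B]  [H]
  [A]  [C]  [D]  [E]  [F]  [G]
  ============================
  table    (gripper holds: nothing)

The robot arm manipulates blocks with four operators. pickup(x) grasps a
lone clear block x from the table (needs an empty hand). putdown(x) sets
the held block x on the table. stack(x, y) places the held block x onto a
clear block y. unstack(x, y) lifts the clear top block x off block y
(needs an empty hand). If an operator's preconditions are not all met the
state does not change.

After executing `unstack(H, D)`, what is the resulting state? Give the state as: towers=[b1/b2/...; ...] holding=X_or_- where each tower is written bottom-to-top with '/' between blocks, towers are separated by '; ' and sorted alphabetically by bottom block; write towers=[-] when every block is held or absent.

before: towers=[A; C/B; D/H; E; F; G] holding=-
pre[unstack(H, D)]: on(H,D) ok, clear(H) ok, handempty ok
all met → apply unstack(H, D)
after:  towers=[A; C/B; D; E; F; G] holding=H

towers=[A; C/B; D; E; F; G] holding=H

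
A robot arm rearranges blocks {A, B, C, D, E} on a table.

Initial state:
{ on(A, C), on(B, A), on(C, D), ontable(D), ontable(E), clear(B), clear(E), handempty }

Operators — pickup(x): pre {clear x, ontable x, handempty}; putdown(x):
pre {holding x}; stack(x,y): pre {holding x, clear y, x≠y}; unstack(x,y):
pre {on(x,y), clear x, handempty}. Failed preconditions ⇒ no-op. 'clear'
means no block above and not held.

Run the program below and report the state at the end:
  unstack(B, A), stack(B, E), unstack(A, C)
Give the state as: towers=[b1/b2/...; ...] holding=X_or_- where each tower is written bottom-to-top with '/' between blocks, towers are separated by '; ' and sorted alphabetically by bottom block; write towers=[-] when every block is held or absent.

step 1 (unstack(B, A)): towers=[D/C/A; E] holding=B
step 2 (stack(B, E)): towers=[D/C/A; E/B] holding=-
step 3 (unstack(A, C)): towers=[D/C; E/B] holding=A

towers=[D/C; E/B] holding=A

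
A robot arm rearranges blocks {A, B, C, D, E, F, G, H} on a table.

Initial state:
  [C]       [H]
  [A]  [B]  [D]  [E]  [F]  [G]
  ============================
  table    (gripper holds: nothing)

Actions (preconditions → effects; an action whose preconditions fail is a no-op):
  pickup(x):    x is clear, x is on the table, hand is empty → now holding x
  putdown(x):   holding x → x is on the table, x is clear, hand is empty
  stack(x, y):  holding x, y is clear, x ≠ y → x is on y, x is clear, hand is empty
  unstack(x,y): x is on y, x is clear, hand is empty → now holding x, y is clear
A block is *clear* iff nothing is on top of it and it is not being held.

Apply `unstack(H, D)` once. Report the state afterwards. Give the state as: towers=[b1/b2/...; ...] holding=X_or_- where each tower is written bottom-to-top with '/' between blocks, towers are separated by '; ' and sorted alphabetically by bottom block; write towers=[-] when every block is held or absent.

before: towers=[A/C; B; D/H; E; F; G] holding=-
pre[unstack(H, D)]: on(H,D) yes, clear(H) yes, handempty yes
all met → apply unstack(H, D)
after:  towers=[A/C; B; D; E; F; G] holding=H

towers=[A/C; B; D; E; F; G] holding=H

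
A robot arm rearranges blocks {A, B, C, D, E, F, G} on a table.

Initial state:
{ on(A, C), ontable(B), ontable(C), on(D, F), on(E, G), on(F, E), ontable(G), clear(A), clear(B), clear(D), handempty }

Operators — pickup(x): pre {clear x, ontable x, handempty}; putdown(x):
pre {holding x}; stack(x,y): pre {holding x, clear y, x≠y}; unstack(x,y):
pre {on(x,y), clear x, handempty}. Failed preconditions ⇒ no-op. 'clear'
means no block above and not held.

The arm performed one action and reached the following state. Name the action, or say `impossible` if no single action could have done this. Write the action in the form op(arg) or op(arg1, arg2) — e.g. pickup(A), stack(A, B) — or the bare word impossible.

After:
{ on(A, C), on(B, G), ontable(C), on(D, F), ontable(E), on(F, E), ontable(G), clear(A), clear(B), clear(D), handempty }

target: towers=[C/A; E/F/D; G/B] holding=-
         pickup(B) → towers=[C/A; G/E/F/D] holding=B
     unstack(D, F) → towers=[B; C/A; G/E/F] holding=D
     unstack(A, C) → towers=[B; C; G/E/F/D] holding=A
none of the 3 applicable actions match → impossible

impossible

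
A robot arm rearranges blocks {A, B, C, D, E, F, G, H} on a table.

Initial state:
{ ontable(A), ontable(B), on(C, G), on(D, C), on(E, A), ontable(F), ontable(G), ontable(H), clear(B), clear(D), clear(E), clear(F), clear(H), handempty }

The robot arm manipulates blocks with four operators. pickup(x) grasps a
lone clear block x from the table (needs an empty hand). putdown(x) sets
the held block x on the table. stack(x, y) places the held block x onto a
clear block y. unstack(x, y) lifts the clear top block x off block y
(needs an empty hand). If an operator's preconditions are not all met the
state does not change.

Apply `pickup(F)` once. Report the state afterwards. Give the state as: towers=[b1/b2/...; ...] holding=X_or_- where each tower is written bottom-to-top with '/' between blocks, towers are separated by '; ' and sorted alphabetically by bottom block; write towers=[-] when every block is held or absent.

before: towers=[A/E; B; F; G/C/D; H] holding=-
pre[pickup(F)]: clear(F) yes, ontable(F) yes, handempty yes
all met → apply pickup(F)
after:  towers=[A/E; B; G/C/D; H] holding=F

towers=[A/E; B; G/C/D; H] holding=F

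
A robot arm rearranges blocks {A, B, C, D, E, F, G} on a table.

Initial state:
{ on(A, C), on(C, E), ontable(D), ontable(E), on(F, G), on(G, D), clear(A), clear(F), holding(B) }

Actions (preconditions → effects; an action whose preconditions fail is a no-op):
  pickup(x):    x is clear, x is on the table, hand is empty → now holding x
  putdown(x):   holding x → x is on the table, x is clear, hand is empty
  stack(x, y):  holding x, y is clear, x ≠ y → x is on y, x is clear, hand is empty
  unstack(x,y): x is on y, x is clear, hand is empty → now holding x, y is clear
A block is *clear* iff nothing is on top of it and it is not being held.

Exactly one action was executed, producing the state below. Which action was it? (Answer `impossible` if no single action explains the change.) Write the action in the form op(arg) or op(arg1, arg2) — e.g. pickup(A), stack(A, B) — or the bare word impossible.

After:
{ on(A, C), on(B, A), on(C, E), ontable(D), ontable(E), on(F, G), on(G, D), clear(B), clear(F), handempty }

stack(B, A)

target: towers=[D/G/F; E/C/A/B] holding=-
        putdown(B) → towers=[B; D/G/F; E/C/A] holding=-
       stack(B, F) → towers=[D/G/F/B; E/C/A] holding=-
       stack(B, A) → towers=[D/G/F; E/C/A/B] holding=-  ← match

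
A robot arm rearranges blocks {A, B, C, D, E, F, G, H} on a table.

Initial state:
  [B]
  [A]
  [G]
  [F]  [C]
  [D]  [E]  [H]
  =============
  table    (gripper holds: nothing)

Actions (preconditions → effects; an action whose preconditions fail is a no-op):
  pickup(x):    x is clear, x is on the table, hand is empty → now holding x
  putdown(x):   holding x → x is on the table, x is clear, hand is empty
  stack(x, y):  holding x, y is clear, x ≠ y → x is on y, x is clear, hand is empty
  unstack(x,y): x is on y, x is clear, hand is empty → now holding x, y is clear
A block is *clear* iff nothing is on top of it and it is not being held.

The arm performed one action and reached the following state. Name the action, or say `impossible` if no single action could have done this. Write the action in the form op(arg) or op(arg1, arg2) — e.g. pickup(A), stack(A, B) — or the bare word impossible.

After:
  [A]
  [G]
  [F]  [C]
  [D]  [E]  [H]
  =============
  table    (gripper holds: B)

target: towers=[D/F/G/A; E/C; H] holding=B
         pickup(H) → towers=[D/F/G/A/B; E/C] holding=H
     unstack(B, A) → towers=[D/F/G/A; E/C; H] holding=B  ← match
     unstack(C, E) → towers=[D/F/G/A/B; E; H] holding=C

unstack(B, A)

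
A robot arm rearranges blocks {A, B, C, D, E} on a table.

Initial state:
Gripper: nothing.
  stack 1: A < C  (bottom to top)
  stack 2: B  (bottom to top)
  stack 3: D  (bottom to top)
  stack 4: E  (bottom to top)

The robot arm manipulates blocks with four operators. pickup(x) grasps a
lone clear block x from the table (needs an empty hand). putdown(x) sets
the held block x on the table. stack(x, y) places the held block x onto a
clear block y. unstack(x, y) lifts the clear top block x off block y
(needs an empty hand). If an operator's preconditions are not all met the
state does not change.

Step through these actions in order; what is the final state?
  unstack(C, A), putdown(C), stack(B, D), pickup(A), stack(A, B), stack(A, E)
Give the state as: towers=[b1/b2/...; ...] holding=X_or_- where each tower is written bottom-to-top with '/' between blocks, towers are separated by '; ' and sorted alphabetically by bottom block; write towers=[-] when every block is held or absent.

towers=[B/A; C; D; E] holding=-

step 1 (unstack(C, A)): towers=[A; B; D; E] holding=C
step 2 (putdown(C)): towers=[A; B; C; D; E] holding=-
step 3 (stack(B, D)) [no-op]: towers=[A; B; C; D; E] holding=-
step 4 (pickup(A)): towers=[B; C; D; E] holding=A
step 5 (stack(A, B)): towers=[B/A; C; D; E] holding=-
step 6 (stack(A, E)) [no-op]: towers=[B/A; C; D; E] holding=-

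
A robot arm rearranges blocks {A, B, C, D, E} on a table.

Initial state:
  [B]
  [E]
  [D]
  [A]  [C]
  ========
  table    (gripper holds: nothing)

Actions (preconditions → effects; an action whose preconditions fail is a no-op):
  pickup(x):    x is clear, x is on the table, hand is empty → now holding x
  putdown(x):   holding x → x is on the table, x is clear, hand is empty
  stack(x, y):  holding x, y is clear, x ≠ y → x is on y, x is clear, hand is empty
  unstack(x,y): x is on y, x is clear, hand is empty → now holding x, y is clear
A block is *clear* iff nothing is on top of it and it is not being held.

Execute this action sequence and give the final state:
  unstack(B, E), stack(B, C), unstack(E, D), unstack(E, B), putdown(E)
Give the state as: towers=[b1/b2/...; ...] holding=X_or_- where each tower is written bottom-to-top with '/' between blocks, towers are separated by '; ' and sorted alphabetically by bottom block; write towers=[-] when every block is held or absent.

towers=[A/D; C/B; E] holding=-

step 1 (unstack(B, E)): towers=[A/D/E; C] holding=B
step 2 (stack(B, C)): towers=[A/D/E; C/B] holding=-
step 3 (unstack(E, D)): towers=[A/D; C/B] holding=E
step 4 (unstack(E, B)) [no-op]: towers=[A/D; C/B] holding=E
step 5 (putdown(E)): towers=[A/D; C/B; E] holding=-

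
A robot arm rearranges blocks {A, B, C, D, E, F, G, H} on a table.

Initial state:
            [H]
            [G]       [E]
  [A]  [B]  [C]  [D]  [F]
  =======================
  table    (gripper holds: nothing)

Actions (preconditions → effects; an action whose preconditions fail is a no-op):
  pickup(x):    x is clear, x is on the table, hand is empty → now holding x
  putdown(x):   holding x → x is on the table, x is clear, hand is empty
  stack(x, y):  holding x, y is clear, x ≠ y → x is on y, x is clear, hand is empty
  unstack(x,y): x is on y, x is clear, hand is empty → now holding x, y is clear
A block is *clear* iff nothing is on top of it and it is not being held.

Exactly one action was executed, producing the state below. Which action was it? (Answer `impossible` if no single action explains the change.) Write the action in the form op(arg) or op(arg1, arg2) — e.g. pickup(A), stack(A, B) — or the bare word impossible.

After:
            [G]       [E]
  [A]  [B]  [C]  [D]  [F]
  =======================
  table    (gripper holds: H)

unstack(H, G)

target: towers=[A; B; C/G; D; F/E] holding=H
         pickup(A) → towers=[B; C/G/H; D; F/E] holding=A
     unstack(E, F) → towers=[A; B; C/G/H; D; F] holding=E
     unstack(H, G) → towers=[A; B; C/G; D; F/E] holding=H  ← match
         pickup(B) → towers=[A; C/G/H; D; F/E] holding=B
         pickup(D) → towers=[A; B; C/G/H; F/E] holding=D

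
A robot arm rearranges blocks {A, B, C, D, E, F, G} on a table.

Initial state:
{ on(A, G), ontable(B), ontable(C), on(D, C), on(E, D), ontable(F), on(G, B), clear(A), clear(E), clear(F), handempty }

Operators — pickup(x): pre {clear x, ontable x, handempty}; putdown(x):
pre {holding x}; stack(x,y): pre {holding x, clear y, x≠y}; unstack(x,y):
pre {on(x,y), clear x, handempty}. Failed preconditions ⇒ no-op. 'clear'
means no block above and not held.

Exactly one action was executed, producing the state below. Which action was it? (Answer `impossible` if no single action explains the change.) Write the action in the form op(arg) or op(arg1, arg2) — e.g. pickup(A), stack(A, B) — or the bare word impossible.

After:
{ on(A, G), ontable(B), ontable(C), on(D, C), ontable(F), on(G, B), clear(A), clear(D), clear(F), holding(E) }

target: towers=[B/G/A; C/D; F] holding=E
         pickup(F) → towers=[B/G/A; C/D/E] holding=F
     unstack(A, G) → towers=[B/G; C/D/E; F] holding=A
     unstack(E, D) → towers=[B/G/A; C/D; F] holding=E  ← match

unstack(E, D)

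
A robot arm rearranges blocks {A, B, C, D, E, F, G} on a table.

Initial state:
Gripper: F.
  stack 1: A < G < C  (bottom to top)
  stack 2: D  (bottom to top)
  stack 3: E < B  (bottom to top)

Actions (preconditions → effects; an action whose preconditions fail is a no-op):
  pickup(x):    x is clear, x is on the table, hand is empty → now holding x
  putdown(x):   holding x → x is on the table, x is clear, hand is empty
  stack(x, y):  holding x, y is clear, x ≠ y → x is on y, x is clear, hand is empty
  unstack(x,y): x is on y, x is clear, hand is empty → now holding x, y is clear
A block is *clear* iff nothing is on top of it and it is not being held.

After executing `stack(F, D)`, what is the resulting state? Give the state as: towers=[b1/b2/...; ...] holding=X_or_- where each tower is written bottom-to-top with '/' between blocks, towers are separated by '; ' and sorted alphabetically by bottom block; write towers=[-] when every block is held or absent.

before: towers=[A/G/C; D; E/B] holding=F
pre[stack(F, D)]: holding(F) ok, clear(D) ok, F≠D ok
all met → apply stack(F, D)
after:  towers=[A/G/C; D/F; E/B] holding=-

towers=[A/G/C; D/F; E/B] holding=-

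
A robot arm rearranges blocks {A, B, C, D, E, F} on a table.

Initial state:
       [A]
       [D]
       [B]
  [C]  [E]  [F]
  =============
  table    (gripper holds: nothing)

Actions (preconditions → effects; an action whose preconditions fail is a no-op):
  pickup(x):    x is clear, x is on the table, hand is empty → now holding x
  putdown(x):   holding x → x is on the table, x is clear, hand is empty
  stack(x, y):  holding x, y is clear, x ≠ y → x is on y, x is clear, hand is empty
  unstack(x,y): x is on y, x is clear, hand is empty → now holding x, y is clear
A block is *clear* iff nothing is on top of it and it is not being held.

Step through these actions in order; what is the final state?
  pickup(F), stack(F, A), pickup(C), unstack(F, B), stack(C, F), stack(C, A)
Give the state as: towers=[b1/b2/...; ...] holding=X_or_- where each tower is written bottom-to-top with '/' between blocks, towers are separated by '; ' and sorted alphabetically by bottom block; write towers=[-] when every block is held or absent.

towers=[E/B/D/A/F/C] holding=-

step 1 (pickup(F)): towers=[C; E/B/D/A] holding=F
step 2 (stack(F, A)): towers=[C; E/B/D/A/F] holding=-
step 3 (pickup(C)): towers=[E/B/D/A/F] holding=C
step 4 (unstack(F, B)) [no-op]: towers=[E/B/D/A/F] holding=C
step 5 (stack(C, F)): towers=[E/B/D/A/F/C] holding=-
step 6 (stack(C, A)) [no-op]: towers=[E/B/D/A/F/C] holding=-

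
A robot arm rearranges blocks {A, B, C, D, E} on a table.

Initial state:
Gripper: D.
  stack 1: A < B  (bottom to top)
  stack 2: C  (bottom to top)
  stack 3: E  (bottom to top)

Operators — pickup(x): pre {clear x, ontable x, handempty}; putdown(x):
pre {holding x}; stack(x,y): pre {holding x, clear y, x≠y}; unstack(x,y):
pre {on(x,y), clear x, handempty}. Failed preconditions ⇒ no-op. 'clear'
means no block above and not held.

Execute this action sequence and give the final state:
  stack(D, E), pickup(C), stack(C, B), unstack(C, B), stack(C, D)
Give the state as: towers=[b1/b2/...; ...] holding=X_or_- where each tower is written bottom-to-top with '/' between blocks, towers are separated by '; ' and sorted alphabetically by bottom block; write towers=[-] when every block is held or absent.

step 1 (stack(D, E)): towers=[A/B; C; E/D] holding=-
step 2 (pickup(C)): towers=[A/B; E/D] holding=C
step 3 (stack(C, B)): towers=[A/B/C; E/D] holding=-
step 4 (unstack(C, B)): towers=[A/B; E/D] holding=C
step 5 (stack(C, D)): towers=[A/B; E/D/C] holding=-

towers=[A/B; E/D/C] holding=-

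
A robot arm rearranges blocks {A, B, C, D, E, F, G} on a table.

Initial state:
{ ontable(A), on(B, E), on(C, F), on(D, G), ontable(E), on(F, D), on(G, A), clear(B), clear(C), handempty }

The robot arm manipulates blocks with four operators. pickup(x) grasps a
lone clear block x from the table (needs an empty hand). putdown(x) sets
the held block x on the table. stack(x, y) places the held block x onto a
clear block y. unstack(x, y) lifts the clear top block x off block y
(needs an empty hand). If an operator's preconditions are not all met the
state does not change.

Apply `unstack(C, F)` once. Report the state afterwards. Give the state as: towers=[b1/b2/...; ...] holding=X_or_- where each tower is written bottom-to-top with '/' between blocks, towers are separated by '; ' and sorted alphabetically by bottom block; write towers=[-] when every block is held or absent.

towers=[A/G/D/F; E/B] holding=C

before: towers=[A/G/D/F/C; E/B] holding=-
pre[unstack(C, F)]: on(C,F) ✓, clear(C) ✓, handempty ✓
all met → apply unstack(C, F)
after:  towers=[A/G/D/F; E/B] holding=C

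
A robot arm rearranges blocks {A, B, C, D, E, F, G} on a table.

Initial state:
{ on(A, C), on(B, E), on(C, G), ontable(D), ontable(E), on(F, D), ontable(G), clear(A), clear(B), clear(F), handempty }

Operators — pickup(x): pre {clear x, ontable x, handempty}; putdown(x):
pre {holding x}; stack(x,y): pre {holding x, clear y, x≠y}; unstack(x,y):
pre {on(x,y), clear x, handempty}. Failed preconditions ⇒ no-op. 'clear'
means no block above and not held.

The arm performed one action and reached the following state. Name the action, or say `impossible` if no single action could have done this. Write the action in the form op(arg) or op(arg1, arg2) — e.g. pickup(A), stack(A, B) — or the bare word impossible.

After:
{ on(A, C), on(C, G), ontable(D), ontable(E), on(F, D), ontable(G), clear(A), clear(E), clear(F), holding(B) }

target: towers=[D/F; E; G/C/A] holding=B
     unstack(B, E) → towers=[D/F; E; G/C/A] holding=B  ← match
     unstack(F, D) → towers=[D; E/B; G/C/A] holding=F
     unstack(A, C) → towers=[D/F; E/B; G/C] holding=A

unstack(B, E)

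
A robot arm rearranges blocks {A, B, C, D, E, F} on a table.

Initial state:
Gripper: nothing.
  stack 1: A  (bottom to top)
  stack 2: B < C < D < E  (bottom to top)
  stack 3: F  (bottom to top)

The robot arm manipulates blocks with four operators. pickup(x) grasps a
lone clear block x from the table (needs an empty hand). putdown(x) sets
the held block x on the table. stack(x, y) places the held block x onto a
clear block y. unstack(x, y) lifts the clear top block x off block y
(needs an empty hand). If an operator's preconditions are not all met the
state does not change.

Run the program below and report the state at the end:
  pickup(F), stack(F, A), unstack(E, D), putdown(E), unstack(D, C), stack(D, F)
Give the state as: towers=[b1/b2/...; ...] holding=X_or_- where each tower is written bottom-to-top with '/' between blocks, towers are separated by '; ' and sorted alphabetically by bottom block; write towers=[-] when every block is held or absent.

towers=[A/F/D; B/C; E] holding=-

step 1 (pickup(F)): towers=[A; B/C/D/E] holding=F
step 2 (stack(F, A)): towers=[A/F; B/C/D/E] holding=-
step 3 (unstack(E, D)): towers=[A/F; B/C/D] holding=E
step 4 (putdown(E)): towers=[A/F; B/C/D; E] holding=-
step 5 (unstack(D, C)): towers=[A/F; B/C; E] holding=D
step 6 (stack(D, F)): towers=[A/F/D; B/C; E] holding=-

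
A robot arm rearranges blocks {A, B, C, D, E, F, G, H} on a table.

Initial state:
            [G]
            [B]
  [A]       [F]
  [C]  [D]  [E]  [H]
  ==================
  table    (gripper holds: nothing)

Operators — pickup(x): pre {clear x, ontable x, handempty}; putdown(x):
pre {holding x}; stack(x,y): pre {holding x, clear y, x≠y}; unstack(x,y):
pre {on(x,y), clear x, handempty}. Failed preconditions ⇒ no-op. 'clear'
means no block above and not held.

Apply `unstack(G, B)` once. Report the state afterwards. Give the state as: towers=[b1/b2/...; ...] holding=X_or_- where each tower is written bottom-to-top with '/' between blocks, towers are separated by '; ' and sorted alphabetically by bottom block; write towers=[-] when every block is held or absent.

towers=[C/A; D; E/F/B; H] holding=G

before: towers=[C/A; D; E/F/B/G; H] holding=-
pre[unstack(G, B)]: on(G,B) yes, clear(G) yes, handempty yes
all met → apply unstack(G, B)
after:  towers=[C/A; D; E/F/B; H] holding=G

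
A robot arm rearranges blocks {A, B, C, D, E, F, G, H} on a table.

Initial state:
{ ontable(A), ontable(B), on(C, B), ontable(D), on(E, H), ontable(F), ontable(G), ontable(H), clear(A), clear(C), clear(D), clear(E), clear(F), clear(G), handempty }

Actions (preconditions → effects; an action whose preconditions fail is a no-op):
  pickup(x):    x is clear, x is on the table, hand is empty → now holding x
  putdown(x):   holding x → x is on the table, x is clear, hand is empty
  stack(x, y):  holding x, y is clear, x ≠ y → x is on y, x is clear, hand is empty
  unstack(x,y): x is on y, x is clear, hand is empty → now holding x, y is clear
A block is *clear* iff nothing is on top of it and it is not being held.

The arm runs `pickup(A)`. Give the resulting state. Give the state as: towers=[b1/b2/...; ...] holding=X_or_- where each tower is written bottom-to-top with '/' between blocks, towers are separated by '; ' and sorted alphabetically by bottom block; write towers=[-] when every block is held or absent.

before: towers=[A; B/C; D; F; G; H/E] holding=-
pre[pickup(A)]: clear(A) yes, ontable(A) yes, handempty yes
all met → apply pickup(A)
after:  towers=[B/C; D; F; G; H/E] holding=A

towers=[B/C; D; F; G; H/E] holding=A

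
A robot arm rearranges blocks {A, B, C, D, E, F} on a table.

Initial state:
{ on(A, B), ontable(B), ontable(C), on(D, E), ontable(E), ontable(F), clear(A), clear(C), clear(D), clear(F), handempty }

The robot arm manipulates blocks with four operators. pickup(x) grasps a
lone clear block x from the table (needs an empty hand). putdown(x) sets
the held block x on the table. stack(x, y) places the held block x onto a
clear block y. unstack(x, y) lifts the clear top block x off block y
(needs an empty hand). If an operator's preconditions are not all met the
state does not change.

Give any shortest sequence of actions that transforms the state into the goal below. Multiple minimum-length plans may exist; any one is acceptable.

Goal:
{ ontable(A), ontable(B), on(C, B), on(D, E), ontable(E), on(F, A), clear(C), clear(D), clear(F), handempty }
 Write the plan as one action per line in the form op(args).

unstack(A, B)
putdown(A)
pickup(F)
stack(F, A)
pickup(C)
stack(C, B)

step 1 (unstack(A, B)): towers=[B; C; E/D; F] holding=A
step 2 (putdown(A)): towers=[A; B; C; E/D; F] holding=-
step 3 (pickup(F)): towers=[A; B; C; E/D] holding=F
step 4 (stack(F, A)): towers=[A/F; B; C; E/D] holding=-
step 5 (pickup(C)): towers=[A/F; B; E/D] holding=C
step 6 (stack(C, B)): towers=[A/F; B/C; E/D] holding=-
goal check: towers=[A/F; B/C; E/D] holding=- — reached (length 6, optimal by BFS)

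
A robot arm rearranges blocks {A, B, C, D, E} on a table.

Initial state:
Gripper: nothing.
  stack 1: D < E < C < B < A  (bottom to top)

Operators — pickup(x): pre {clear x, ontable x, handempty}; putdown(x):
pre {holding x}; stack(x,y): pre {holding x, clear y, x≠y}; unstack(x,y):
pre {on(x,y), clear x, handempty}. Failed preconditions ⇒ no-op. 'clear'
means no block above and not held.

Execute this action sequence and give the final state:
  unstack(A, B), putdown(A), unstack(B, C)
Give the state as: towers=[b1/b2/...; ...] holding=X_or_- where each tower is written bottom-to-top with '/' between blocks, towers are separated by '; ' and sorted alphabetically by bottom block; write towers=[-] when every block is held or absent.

step 1 (unstack(A, B)): towers=[D/E/C/B] holding=A
step 2 (putdown(A)): towers=[A; D/E/C/B] holding=-
step 3 (unstack(B, C)): towers=[A; D/E/C] holding=B

towers=[A; D/E/C] holding=B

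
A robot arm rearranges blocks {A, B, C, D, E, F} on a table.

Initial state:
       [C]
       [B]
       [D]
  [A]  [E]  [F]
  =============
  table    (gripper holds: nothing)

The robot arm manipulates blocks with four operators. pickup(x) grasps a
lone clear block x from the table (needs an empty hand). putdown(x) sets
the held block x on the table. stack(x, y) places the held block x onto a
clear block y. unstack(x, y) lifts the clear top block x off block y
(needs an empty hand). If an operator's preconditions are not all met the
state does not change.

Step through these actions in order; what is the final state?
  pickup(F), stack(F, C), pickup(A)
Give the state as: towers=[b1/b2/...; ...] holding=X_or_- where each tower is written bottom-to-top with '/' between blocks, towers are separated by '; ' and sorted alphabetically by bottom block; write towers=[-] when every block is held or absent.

towers=[E/D/B/C/F] holding=A

step 1 (pickup(F)): towers=[A; E/D/B/C] holding=F
step 2 (stack(F, C)): towers=[A; E/D/B/C/F] holding=-
step 3 (pickup(A)): towers=[E/D/B/C/F] holding=A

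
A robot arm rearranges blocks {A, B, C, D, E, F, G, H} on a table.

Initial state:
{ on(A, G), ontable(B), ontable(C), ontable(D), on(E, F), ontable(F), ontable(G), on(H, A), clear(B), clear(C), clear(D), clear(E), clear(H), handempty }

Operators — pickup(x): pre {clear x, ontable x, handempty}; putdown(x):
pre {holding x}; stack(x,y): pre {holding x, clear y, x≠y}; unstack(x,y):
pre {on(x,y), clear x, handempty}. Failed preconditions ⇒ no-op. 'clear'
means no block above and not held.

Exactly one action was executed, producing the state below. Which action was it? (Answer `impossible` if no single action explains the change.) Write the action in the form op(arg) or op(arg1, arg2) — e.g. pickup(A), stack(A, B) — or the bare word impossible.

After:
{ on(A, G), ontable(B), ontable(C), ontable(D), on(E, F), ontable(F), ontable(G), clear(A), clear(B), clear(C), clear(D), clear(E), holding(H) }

unstack(H, A)

target: towers=[B; C; D; F/E; G/A] holding=H
     unstack(E, F) → towers=[B; C; D; F; G/A/H] holding=E
     unstack(H, A) → towers=[B; C; D; F/E; G/A] holding=H  ← match
         pickup(B) → towers=[C; D; F/E; G/A/H] holding=B
         pickup(D) → towers=[B; C; F/E; G/A/H] holding=D
         pickup(C) → towers=[B; D; F/E; G/A/H] holding=C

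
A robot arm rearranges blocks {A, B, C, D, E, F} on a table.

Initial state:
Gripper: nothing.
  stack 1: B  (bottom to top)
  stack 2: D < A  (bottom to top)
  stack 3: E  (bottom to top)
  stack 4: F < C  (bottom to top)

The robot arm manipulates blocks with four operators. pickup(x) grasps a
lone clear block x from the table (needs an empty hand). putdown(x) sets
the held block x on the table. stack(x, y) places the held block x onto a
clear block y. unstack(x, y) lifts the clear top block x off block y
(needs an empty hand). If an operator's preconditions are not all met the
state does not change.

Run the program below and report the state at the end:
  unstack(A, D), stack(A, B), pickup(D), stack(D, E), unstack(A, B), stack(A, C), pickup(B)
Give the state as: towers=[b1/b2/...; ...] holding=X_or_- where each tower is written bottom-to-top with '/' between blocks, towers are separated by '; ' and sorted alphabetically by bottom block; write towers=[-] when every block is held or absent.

towers=[E/D; F/C/A] holding=B

step 1 (unstack(A, D)): towers=[B; D; E; F/C] holding=A
step 2 (stack(A, B)): towers=[B/A; D; E; F/C] holding=-
step 3 (pickup(D)): towers=[B/A; E; F/C] holding=D
step 4 (stack(D, E)): towers=[B/A; E/D; F/C] holding=-
step 5 (unstack(A, B)): towers=[B; E/D; F/C] holding=A
step 6 (stack(A, C)): towers=[B; E/D; F/C/A] holding=-
step 7 (pickup(B)): towers=[E/D; F/C/A] holding=B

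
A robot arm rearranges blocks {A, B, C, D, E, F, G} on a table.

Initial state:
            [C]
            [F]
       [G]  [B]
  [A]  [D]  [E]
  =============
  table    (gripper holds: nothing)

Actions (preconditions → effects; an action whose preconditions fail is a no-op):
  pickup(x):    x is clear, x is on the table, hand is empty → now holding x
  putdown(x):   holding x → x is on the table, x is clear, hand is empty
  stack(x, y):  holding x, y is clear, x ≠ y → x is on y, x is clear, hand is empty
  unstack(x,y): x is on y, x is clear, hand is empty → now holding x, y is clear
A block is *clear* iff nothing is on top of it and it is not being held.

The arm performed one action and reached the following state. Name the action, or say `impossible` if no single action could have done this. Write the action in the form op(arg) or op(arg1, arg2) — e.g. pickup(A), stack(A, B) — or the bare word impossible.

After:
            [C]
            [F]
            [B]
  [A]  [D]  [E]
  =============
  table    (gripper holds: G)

target: towers=[A; D; E/B/F/C] holding=G
     unstack(G, D) → towers=[A; D; E/B/F/C] holding=G  ← match
         pickup(A) → towers=[D/G; E/B/F/C] holding=A
     unstack(C, F) → towers=[A; D/G; E/B/F] holding=C

unstack(G, D)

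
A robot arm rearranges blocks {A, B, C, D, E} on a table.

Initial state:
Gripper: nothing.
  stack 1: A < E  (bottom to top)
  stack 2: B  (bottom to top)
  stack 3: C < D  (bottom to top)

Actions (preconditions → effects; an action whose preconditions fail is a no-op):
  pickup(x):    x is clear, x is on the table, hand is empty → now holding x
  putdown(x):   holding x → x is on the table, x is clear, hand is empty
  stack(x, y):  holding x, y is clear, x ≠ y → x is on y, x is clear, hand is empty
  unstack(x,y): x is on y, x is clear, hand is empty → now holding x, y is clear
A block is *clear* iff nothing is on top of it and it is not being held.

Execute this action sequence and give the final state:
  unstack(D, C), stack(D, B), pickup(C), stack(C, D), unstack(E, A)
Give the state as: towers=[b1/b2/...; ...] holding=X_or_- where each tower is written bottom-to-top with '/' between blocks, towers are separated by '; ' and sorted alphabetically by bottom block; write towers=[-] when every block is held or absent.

towers=[A; B/D/C] holding=E

step 1 (unstack(D, C)): towers=[A/E; B; C] holding=D
step 2 (stack(D, B)): towers=[A/E; B/D; C] holding=-
step 3 (pickup(C)): towers=[A/E; B/D] holding=C
step 4 (stack(C, D)): towers=[A/E; B/D/C] holding=-
step 5 (unstack(E, A)): towers=[A; B/D/C] holding=E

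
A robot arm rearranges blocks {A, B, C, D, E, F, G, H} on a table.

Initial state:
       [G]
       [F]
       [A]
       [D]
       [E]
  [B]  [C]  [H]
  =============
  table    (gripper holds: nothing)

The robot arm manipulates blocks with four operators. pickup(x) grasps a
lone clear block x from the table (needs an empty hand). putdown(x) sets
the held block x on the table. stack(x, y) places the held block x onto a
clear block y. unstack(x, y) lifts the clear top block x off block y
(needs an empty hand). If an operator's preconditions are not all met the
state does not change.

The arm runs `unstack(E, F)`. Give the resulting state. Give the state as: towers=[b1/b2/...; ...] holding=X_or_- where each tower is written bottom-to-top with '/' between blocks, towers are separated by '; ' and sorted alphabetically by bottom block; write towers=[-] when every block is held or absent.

before: towers=[B; C/E/D/A/F/G; H] holding=-
pre[unstack(E, F)]: on(E,F) fail, clear(E) fail, handempty ok
on(E,F), clear(E) unmet → unstack(E, F) is a no-op
after:  towers=[B; C/E/D/A/F/G; H] holding=-

towers=[B; C/E/D/A/F/G; H] holding=-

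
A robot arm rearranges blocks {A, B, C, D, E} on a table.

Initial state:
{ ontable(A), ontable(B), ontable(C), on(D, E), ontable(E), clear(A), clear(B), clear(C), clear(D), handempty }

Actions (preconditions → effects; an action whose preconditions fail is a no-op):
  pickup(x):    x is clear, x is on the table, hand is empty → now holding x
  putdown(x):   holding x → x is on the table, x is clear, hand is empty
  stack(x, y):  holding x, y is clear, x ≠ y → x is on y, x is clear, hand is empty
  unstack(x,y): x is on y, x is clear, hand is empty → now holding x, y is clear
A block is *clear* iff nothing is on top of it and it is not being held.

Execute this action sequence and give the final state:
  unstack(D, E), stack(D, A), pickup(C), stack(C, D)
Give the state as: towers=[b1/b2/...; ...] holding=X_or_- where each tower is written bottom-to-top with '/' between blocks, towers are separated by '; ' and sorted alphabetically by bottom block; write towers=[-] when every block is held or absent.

step 1 (unstack(D, E)): towers=[A; B; C; E] holding=D
step 2 (stack(D, A)): towers=[A/D; B; C; E] holding=-
step 3 (pickup(C)): towers=[A/D; B; E] holding=C
step 4 (stack(C, D)): towers=[A/D/C; B; E] holding=-

towers=[A/D/C; B; E] holding=-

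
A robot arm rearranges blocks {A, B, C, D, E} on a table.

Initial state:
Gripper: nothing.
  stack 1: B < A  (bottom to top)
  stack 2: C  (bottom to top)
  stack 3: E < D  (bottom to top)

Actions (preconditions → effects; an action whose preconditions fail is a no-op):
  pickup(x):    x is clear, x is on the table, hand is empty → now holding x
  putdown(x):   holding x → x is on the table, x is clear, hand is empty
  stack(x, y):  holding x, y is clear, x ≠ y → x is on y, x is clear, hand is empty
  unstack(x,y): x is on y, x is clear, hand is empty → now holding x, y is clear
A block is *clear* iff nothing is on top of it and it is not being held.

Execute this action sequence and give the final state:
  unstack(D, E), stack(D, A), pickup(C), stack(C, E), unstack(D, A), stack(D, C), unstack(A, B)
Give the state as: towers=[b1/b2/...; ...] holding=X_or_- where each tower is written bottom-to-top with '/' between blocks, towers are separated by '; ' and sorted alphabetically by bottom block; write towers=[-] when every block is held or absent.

towers=[B; E/C/D] holding=A

step 1 (unstack(D, E)): towers=[B/A; C; E] holding=D
step 2 (stack(D, A)): towers=[B/A/D; C; E] holding=-
step 3 (pickup(C)): towers=[B/A/D; E] holding=C
step 4 (stack(C, E)): towers=[B/A/D; E/C] holding=-
step 5 (unstack(D, A)): towers=[B/A; E/C] holding=D
step 6 (stack(D, C)): towers=[B/A; E/C/D] holding=-
step 7 (unstack(A, B)): towers=[B; E/C/D] holding=A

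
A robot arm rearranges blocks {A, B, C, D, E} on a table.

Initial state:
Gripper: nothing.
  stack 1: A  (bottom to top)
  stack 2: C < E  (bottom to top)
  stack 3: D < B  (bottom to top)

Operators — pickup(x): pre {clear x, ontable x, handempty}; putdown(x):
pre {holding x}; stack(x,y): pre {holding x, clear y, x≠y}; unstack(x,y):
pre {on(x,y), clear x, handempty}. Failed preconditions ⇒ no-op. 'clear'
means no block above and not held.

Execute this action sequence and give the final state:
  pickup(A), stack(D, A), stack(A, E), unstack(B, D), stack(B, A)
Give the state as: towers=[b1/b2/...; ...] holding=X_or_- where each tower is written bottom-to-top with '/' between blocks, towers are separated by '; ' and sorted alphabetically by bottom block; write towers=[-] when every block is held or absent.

towers=[C/E/A/B; D] holding=-

step 1 (pickup(A)): towers=[C/E; D/B] holding=A
step 2 (stack(D, A)) [no-op]: towers=[C/E; D/B] holding=A
step 3 (stack(A, E)): towers=[C/E/A; D/B] holding=-
step 4 (unstack(B, D)): towers=[C/E/A; D] holding=B
step 5 (stack(B, A)): towers=[C/E/A/B; D] holding=-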